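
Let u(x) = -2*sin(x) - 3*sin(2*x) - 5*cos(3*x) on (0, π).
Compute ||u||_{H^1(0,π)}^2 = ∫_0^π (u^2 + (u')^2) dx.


||u||_{H^1(0,π)}^2 = -240 + 303*π/2

u'(x) = 15*sin(3*x) - 2*cos(x) - 6*cos(2*x).
Expand u² and (u')² and integrate term by term on (0, π), using: for integers n ≥ 1, ∫_0^π sin²(nx) dx = ∫_0^π cos²(nx) dx = π/2; for n ≠ n', ∫_0^π sin(nx)sin(n'x) dx = ∫_0^π cos(nx)cos(n'x) dx = 0; and by product-to-sum, ∫_0^π sin(nx)cos(n'x) dx = ½∫_0^π [sin((n+n')x) + sin((n−n')x)] dx, which is 0 when n+n' is even and 2n/(n²−n'²) when n+n' is odd (it need not vanish on (0, π)).
  u² squared terms: (-5)²·∫cos(3x)² dx = 25·π/2 = 25*π/2;  (-3)²·∫sin(2x)² dx = 9·π/2 = 9*π/2;  (-2)²·∫sin(x)² dx = 4·π/2 = 2*π.
  u² cross terms: 2·(-5)·(-3)·∫cos(3x)·sin(2x) dx = 30·(-4/5) = -24;  2·(-5)·(-2)·∫cos(3x)·sin(x) dx = 20·(0) = 0;  2·(-3)·(-2)·∫sin(2x)·sin(x) dx = 12·(0) = 0.
  So ∫_0^π u² dx = 25*π/2 + 9*π/2 + 2*π − 24 + 0 + 0 = -24 + 19*π.
  (u')² squared terms: (-6)²·∫cos(2x)² dx = 36·π/2 = 18*π;  (-2)²·∫cos(x)² dx = 4·π/2 = 2*π;  (15)²·∫sin(3x)² dx = 225·π/2 = 225*π/2.
  (u')² cross terms: 2·(-6)·(-2)·∫cos(2x)·cos(x) dx = 24·(0) = 0;  2·(-6)·(15)·∫cos(2x)·sin(3x) dx = -180·(6/5) = -216;  2·(-2)·(15)·∫cos(x)·sin(3x) dx = -60·(0) = 0.
  So ∫_0^π (u')² dx = 18*π + 2*π + 225*π/2 + 0 − 216 + 0 = -216 + 265*π/2.
||u||_{H^1}^2 = (-24 + 19*π) + (-216 + 265*π/2) = -240 + 303*π/2.


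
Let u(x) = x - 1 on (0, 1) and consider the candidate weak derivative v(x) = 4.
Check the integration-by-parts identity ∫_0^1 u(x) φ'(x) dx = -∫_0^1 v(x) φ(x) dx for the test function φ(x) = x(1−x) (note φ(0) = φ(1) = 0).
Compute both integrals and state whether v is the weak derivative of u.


LHS = -1/6, RHS = -2/3. No, v is not the weak derivative of u.

u(x) = x - 1, classical derivative u'(x) = 1.
φ(x) = x(1−x), so φ'(x) = 1 - 2*x.
Note φ(0) = φ(1) = 0, so the boundary term u·φ vanishes.
LHS = ∫_0^1 u(x) φ'(x) dx = ∫_0^1 (-2*x^2 + 3*x - 1) dx. Term by term:
  ∫_0^1 -2*x^2 dx = -2/3;  ∫_0^1 3*x dx = 3/2;  ∫_0^1 -1 dx = -1.
Sum: -2/3 + 3/2 − 1 = -1/6.
So LHS = -1/6.
∫_0^1 v(x) φ(x) dx = ∫_0^1 (-4*x^2 + 4*x) dx. Term by term:
  ∫_0^1 -4*x^2 dx = -4/3;  ∫_0^1 4*x dx = 2.
Sum: -4/3 + 2 = 2/3.
So RHS = -∫_0^1 v(x) φ(x) dx = -2/3.
LHS − RHS = 1/2 ≠ 0, so the identity fails.
(For a valid weak derivative the identity must hold for EVERY test function, in particular this one. The failure shows v is NOT the weak derivative of u.)
Correct weak derivative would be u'(x) = 1.


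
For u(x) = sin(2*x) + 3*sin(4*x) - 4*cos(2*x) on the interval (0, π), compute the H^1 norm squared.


||u||_{H^1(0,π)}^2 = 119*π

u'(x) = 8*sin(2*x) + 2*cos(2*x) + 12*cos(4*x).
Expand u² and (u')² and integrate term by term on (0, π), using: for integers n ≥ 1, ∫_0^π sin²(nx) dx = ∫_0^π cos²(nx) dx = π/2; for n ≠ n', ∫_0^π sin(nx)sin(n'x) dx = ∫_0^π cos(nx)cos(n'x) dx = 0; and by product-to-sum, ∫_0^π sin(nx)cos(n'x) dx = ½∫_0^π [sin((n+n')x) + sin((n−n')x)] dx, which is 0 when n+n' is even and 2n/(n²−n'²) when n+n' is odd (it need not vanish on (0, π)).
  u² squared terms: (-4)²·∫cos(2x)² dx = 16·π/2 = 8*π;  (3)²·∫sin(4x)² dx = 9·π/2 = 9*π/2;  (1)²·∫sin(2x)² dx = 1·π/2 = π/2.
  u² cross terms: 2·(-4)·(3)·∫cos(2x)·sin(4x) dx = -24·(0) = 0;  2·(-4)·(1)·∫cos(2x)·sin(2x) dx = -8·(0) = 0;  2·(3)·(1)·∫sin(4x)·sin(2x) dx = 6·(0) = 0.
  So ∫_0^π u² dx = 8*π + 9*π/2 + π/2 + 0 + 0 + 0 = 13*π.
  (u')² squared terms: (2)²·∫cos(2x)² dx = 4·π/2 = 2*π;  (8)²·∫sin(2x)² dx = 64·π/2 = 32*π;  (12)²·∫cos(4x)² dx = 144·π/2 = 72*π.
  (u')² cross terms: 2·(2)·(8)·∫cos(2x)·sin(2x) dx = 32·(0) = 0;  2·(2)·(12)·∫cos(2x)·cos(4x) dx = 48·(0) = 0;  2·(8)·(12)·∫sin(2x)·cos(4x) dx = 192·(0) = 0.
  So ∫_0^π (u')² dx = 2*π + 32*π + 72*π + 0 + 0 + 0 = 106*π.
||u||_{H^1}^2 = (13*π) + (106*π) = 119*π.


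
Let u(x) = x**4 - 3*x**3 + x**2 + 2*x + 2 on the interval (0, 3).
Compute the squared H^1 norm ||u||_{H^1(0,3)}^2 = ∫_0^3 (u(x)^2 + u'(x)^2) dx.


||u||_{H^1}^2 = 11139/28

The H^1 norm (squared) on an interval (0, L) is
  ||u||_{H^1}^2 = ∫_0^L u(x)^2 dx + ∫_0^L u'(x)^2 dx.
Compute u'(x) = 4*x**3 - 9*x**2 + 2*x + 2.
Then u(x)^2 = x**8 - 6*x**7 + 11*x**6 - 2*x**5 - 7*x**4 - 8*x**3 + 8*x**2 + 8*x + 4 and u'(x)^2 = 16*x**6 - 72*x**5 + 97*x**4 - 20*x**3 - 32*x**2 + 8*x + 4.
Integrate each monomial from 0 to 3 using ∫_0^3 c·x^n dx = c·3^(n+1)/(n+1):
  ∫_0^3 u(x)^2 dx = ∫_0^3 (x^8 - 6*x^7 + 11*x^6 - 2*x^5 - 7*x^4 - 8*x^3 + 8*x^2 + 8*x + 4) dx. Term by term:
    ∫_0^3 x^8 dx = 2187;  ∫_0^3 -6*x^7 dx = -19683/4;  ∫_0^3 11*x^6 dx = 24057/7;
    ∫_0^3 -2*x^5 dx = -243;  ∫_0^3 -7*x^4 dx = -1701/5;  ∫_0^3 -8*x^3 dx = -162;
    ∫_0^3 8*x^2 dx = 72;  ∫_0^3 8*x dx = 36;  ∫_0^3 4 dx = 12.
  Sum: 2187 − 19683/4 + 24057/7 − 243 − 1701/5 − 162 + 72 + 36 + 12 = 10887/140.
  ∫_0^3 u'(x)^2 dx = ∫_0^3 (16*x^6 - 72*x^5 + 97*x^4 - 20*x^3 - 32*x^2 + 8*x + 4) dx. Term by term:
    ∫_0^3 16*x^6 dx = 34992/7;  ∫_0^3 -72*x^5 dx = -8748;  ∫_0^3 97*x^4 dx = 23571/5;
    ∫_0^3 -20*x^3 dx = -405;  ∫_0^3 -32*x^2 dx = -288;  ∫_0^3 8*x dx = 36;
    ∫_0^3 4 dx = 12.
  Sum: 34992/7 − 8748 + 23571/5 − 405 − 288 + 36 + 12 = 11202/35.
Adding: ||u||_{H^1}^2 = 10887/140 + 11202/35 = 11139/28.


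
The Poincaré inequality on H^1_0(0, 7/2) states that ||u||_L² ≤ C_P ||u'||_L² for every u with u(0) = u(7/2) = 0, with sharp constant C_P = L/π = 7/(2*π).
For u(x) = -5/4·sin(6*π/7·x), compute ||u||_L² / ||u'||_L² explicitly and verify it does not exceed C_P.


||u||_L² / ||u'||_L² = 7/(6*π) < C_P = 7/(2*π).

u(x) = -5/4·sin(6*π/7·x), so u'(x) = -15*π*cos(6*π*x/7)/14.
Writing u(x) = A·sin(kπx/L) with A = -5/4 and k = 3, use ∫_0^L sin²(kπx/L) dx = L/2 and ∫_0^L cos²(kπx/L) dx = L/2.
u² = 25/16·sin²(6*π/7·x) and (u')² = 225*π^2/196·cos²(6*π/7·x), and each of sin², cos² integrates to L/2 = 7/4 over (0, 7/2).
∫_0^7/2 u² dx = 175/64, so ||u||_L² = 5*sqrt(7)/8.
∫_0^7/2 (u')² dx = 225*π^2/112, so ||u'||_L² = 15*sqrt(7)*π/28.
Ratio ||u||_L² / ||u'||_L² = 7/(6*π).
Sharp Poincaré constant on H^1_0(0, 7/2) is C_P = L/π = 7/(2*π), achieved by sin(2*π/7·x).
This is the k = 3 harmonic; the ratio L/(kπ) is strictly less than C_P = L/π, consistent with the sharp inequality ||u||_L² ≤ C_P ||u'||_L².


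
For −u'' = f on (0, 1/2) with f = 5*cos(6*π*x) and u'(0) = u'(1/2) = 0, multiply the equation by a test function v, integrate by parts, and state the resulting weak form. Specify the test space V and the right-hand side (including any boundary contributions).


V = H^1(0, 1/2) (no boundary constraint on v; u is determined up to an additive constant); weak form: ∫_0^1/2 u'v' dx = ∫_0^1/2 (5*cos(6*π*x)) v dx for all v ∈ V.

Multiply both sides by a test function v and integrate from 0 to 1/2:
  ∫_0^1/2 −u''(x) v(x) dx = ∫_0^1/2 f(x) v(x) dx.
Integrate the LHS by parts once:
  ∫_0^1/2 −u'' v dx = −[u'(x) v(x)]_0^1/2 + ∫_0^1/2 u'(x) v'(x) dx.
Thus ∫_0^1/2 u'(x) v'(x) dx = ∫_0^1/2 f(x) v(x) dx + [u'(x) v(x)]_0^1/2.
Choose V so that boundary terms are either known or forced to vanish.
u has homogeneous Neumann: u'(0) = u'(1/2) = 0. So [u' v]_0^1/2 = 0·v(1/2) − 0·v(0) = 0 for any v; take V = H^1(0, 1/2).
Weak formulation: find u (satisfying any essential BC) such that ∫_0^1/2 u'(x) v'(x) dx = ∫_0^1/2 f v dx for all v ∈ V (homogeneous Neumann, so boundary terms vanish).
Substituting f(x) = 5*cos(6*π*x), the right-hand side is ∫_0^1/2 (5*cos(6*π*x)) v dx.
Compatibility check (pure Neumann): taking v ≡ 1 ∈ V gives 0 = ∫_0^1/2 f dx + (0) − (0), i.e. ∫_0^1/2 f dx must equal u'(0) − u'(1/2) = 0. Indeed ∫_0^1/2 (5*cos(6*π*x)) dx = 0, so the data are compatible. The solution is then unique only up to an additive constant (fix it e.g. by requiring ∫_0^1/2 u dx = 0).


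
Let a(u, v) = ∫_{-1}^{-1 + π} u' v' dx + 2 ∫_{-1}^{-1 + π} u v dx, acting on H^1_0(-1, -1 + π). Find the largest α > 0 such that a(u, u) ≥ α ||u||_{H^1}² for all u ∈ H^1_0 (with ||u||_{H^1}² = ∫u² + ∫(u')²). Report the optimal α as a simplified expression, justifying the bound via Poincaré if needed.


α = 1

Coercivity of a(·,·) on H^1_0(-1, -1 + π) means a(u, u) ≥ α ||u||_{H^1}² for every u ∈ H^1_0.
The interval has length L = π, and Poincaré/coercivity depend only on L. Here a(u, u) = ∫(u')² + (2)·∫u².
Here c = 2 ≥ 1, so a(u,u) = ∫(u')² + c∫u² ≥ ∫(u')² + ∫u² = ||u||_{H^1}², i.e. α = 1 works. No larger α is possible: a(u,u) ≥ α||u||_{H^1}² means (1−α)∫(u')² ≥ (α−c)∫u², and for the modes u_n = sin(nπ(x−x₀)/L) (x₀ the left endpoint) one has ∫u_n²/∫(u_n')² = (L/(nπ))² → 0, so a(u_n,u_n)/||u_n||_{H^1}² → 1. Hence the optimal constant is α = 1.
Therefore α = 1.


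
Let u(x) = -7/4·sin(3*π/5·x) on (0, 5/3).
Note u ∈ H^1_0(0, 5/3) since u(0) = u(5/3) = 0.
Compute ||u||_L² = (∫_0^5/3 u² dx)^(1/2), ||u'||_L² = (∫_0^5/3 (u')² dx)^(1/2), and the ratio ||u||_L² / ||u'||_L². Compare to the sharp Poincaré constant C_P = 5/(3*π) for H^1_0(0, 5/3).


||u||_L² / ||u'||_L² = 5/(3*π) = C_P.

u(x) = -7/4·sin(3*π/5·x), so u'(x) = -21*π*cos(3*π*x/5)/20.
Writing u(x) = A·sin(kπx/L) with A = -7/4 and k = 1, use ∫_0^L sin²(kπx/L) dx = L/2 and ∫_0^L cos²(kπx/L) dx = L/2.
u² = 49/16·sin²(3*π/5·x) and (u')² = 441*π^2/400·cos²(3*π/5·x), and each of sin², cos² integrates to L/2 = 5/6 over (0, 5/3).
∫_0^5/3 u² dx = 245/96, so ||u||_L² = 7*sqrt(30)/24.
∫_0^5/3 (u')² dx = 147*π^2/160, so ||u'||_L² = 7*sqrt(30)*π/40.
Ratio ||u||_L² / ||u'||_L² = 5/(3*π).
Sharp Poincaré constant on H^1_0(0, 5/3) is C_P = L/π = 5/(3*π), achieved by sin(3*π/5·x).
This is the k = 1 eigenfunction (up to amplitude), so the ratio equals the sharp Poincaré constant exactly.


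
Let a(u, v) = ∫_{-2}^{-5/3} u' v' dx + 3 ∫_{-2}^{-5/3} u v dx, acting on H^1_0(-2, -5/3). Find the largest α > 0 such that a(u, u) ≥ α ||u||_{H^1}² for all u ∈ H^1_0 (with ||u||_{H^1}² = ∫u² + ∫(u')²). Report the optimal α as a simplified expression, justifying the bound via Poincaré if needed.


α = 1

Coercivity of a(·,·) on H^1_0(-2, -5/3) means a(u, u) ≥ α ||u||_{H^1}² for every u ∈ H^1_0.
The interval has length L = 1/3, and Poincaré/coercivity depend only on L. Here a(u, u) = ∫(u')² + (3)·∫u².
Here c = 3 ≥ 1, so a(u,u) = ∫(u')² + c∫u² ≥ ∫(u')² + ∫u² = ||u||_{H^1}², i.e. α = 1 works. No larger α is possible: a(u,u) ≥ α||u||_{H^1}² means (1−α)∫(u')² ≥ (α−c)∫u², and for the modes u_n = sin(nπ(x−x₀)/L) (x₀ the left endpoint) one has ∫u_n²/∫(u_n')² = (L/(nπ))² → 0, so a(u_n,u_n)/||u_n||_{H^1}² → 1. Hence the optimal constant is α = 1.
Therefore α = 1.


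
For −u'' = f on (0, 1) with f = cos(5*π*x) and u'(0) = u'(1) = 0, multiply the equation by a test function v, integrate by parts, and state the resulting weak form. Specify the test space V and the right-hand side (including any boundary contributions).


V = H^1(0, 1) (no boundary constraint on v; u is determined up to an additive constant); weak form: ∫_0^1 u'v' dx = ∫_0^1 (cos(5*π*x)) v dx for all v ∈ V.

Multiply both sides by a test function v and integrate from 0 to 1:
  ∫_0^1 −u''(x) v(x) dx = ∫_0^1 f(x) v(x) dx.
Integrate the LHS by parts once:
  ∫_0^1 −u'' v dx = −[u'(x) v(x)]_0^1 + ∫_0^1 u'(x) v'(x) dx.
Thus ∫_0^1 u'(x) v'(x) dx = ∫_0^1 f(x) v(x) dx + [u'(x) v(x)]_0^1.
Choose V so that boundary terms are either known or forced to vanish.
u has homogeneous Neumann: u'(0) = u'(1) = 0. So [u' v]_0^1 = 0·v(1) − 0·v(0) = 0 for any v; take V = H^1(0, 1).
Weak formulation: find u (satisfying any essential BC) such that ∫_0^1 u'(x) v'(x) dx = ∫_0^1 f v dx for all v ∈ V (homogeneous Neumann, so boundary terms vanish).
Substituting f(x) = cos(5*π*x), the right-hand side is ∫_0^1 (cos(5*π*x)) v dx.
Compatibility check (pure Neumann): taking v ≡ 1 ∈ V gives 0 = ∫_0^1 f dx + (0) − (0), i.e. ∫_0^1 f dx must equal u'(0) − u'(1) = 0. Indeed ∫_0^1 (cos(5*π*x)) dx = 0, so the data are compatible. The solution is then unique only up to an additive constant (fix it e.g. by requiring ∫_0^1 u dx = 0).


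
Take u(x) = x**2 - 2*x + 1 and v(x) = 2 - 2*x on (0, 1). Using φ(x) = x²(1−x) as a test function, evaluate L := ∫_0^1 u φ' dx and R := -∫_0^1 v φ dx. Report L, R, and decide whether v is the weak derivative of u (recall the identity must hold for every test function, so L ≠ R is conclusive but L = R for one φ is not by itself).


LHS = 1/15, RHS = -1/15. No, v is not the weak derivative of u.

u(x) = x**2 - 2*x + 1, classical derivative u'(x) = 2*x - 2.
φ(x) = x²(1−x), so φ'(x) = x*(2 - 3*x).
Note φ(0) = φ(1) = 0, so the boundary term u·φ vanishes.
LHS = ∫_0^1 u(x) φ'(x) dx = ∫_0^1 (-3*x^4 + 8*x^3 - 7*x^2 + 2*x) dx. Term by term:
  ∫_0^1 -3*x^4 dx = -3/5;  ∫_0^1 8*x^3 dx = 2;  ∫_0^1 -7*x^2 dx = -7/3;
  ∫_0^1 2*x dx = 1.
Sum: -3/5 + 2 − 7/3 + 1 = 1/15.
So LHS = 1/15.
∫_0^1 v(x) φ(x) dx = ∫_0^1 (2*x^4 - 4*x^3 + 2*x^2) dx. Term by term:
  ∫_0^1 2*x^4 dx = 2/5;  ∫_0^1 -4*x^3 dx = -1;  ∫_0^1 2*x^2 dx = 2/3.
Sum: 2/5 − 1 + 2/3 = 1/15.
So RHS = -∫_0^1 v(x) φ(x) dx = -1/15.
LHS − RHS = 2/15 ≠ 0, so the identity fails.
(For a valid weak derivative the identity must hold for EVERY test function, in particular this one. The failure shows v is NOT the weak derivative of u.)
Correct weak derivative would be u'(x) = 2*x - 2.


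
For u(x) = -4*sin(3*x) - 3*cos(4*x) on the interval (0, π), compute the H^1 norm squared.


||u||_{H^1(0,π)}^2 = -2448/7 + 313*π/2

u'(x) = 12*sin(4*x) - 12*cos(3*x).
Expand u² and (u')² and integrate term by term on (0, π), using: for integers n ≥ 1, ∫_0^π sin²(nx) dx = ∫_0^π cos²(nx) dx = π/2; for n ≠ n', ∫_0^π sin(nx)sin(n'x) dx = ∫_0^π cos(nx)cos(n'x) dx = 0; and by product-to-sum, ∫_0^π sin(nx)cos(n'x) dx = ½∫_0^π [sin((n+n')x) + sin((n−n')x)] dx, which is 0 when n+n' is even and 2n/(n²−n'²) when n+n' is odd (it need not vanish on (0, π)).
  u² squared terms: (-4)²·∫sin(3x)² dx = 16·π/2 = 8*π;  (-3)²·∫cos(4x)² dx = 9·π/2 = 9*π/2.
  u² cross terms: 2·(-4)·(-3)·∫sin(3x)·cos(4x) dx = 24·(-6/7) = -144/7.
  So ∫_0^π u² dx = 8*π + 9*π/2 − 144/7 = -144/7 + 25*π/2.
  (u')² squared terms: (-12)²·∫cos(3x)² dx = 144·π/2 = 72*π;  (12)²·∫sin(4x)² dx = 144·π/2 = 72*π.
  (u')² cross terms: 2·(-12)·(12)·∫cos(3x)·sin(4x) dx = -288·(8/7) = -2304/7.
  So ∫_0^π (u')² dx = 72*π + 72*π − 2304/7 = -2304/7 + 144*π.
||u||_{H^1}^2 = (-144/7 + 25*π/2) + (-2304/7 + 144*π) = -2448/7 + 313*π/2.


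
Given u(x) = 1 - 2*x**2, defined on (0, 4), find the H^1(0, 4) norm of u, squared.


||u||_{H^1}^2 = 5396/5

The H^1 norm (squared) on an interval (0, L) is
  ||u||_{H^1}^2 = ∫_0^L u(x)^2 dx + ∫_0^L u'(x)^2 dx.
Compute u'(x) = -4*x.
Then u(x)^2 = 4*x**4 - 4*x**2 + 1 and u'(x)^2 = 16*x**2.
Integrate each monomial from 0 to 4 using ∫_0^4 c·x^n dx = c·4^(n+1)/(n+1):
  ∫_0^4 u(x)^2 dx = ∫_0^4 (4*x^4 - 4*x^2 + 1) dx. Term by term:
    ∫_0^4 4*x^4 dx = 4096/5;  ∫_0^4 -4*x^2 dx = -256/3;  ∫_0^4 1 dx = 4.
  Sum: 4096/5 − 256/3 + 4 = 11068/15.
  ∫_0^4 u'(x)^2 dx = ∫_0^4 (16*x^2) dx. Term by term:
    ∫_0^4 16*x^2 dx = 1024/3.
Adding: ||u||_{H^1}^2 = 11068/15 + 1024/3 = 5396/5.


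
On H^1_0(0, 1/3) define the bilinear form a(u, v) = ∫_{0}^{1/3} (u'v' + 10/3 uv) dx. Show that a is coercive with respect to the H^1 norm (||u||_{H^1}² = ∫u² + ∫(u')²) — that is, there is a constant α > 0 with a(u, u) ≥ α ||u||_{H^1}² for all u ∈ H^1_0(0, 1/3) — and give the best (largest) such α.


α = 1

Coercivity of a(·,·) on H^1_0(0, 1/3) means a(u, u) ≥ α ||u||_{H^1}² for every u ∈ H^1_0.
The interval has length L = 1/3, and Poincaré/coercivity depend only on L. Here a(u, u) = ∫(u')² + (10/3)·∫u².
Here c = 10/3 ≥ 1, so a(u,u) = ∫(u')² + c∫u² ≥ ∫(u')² + ∫u² = ||u||_{H^1}², i.e. α = 1 works. No larger α is possible: a(u,u) ≥ α||u||_{H^1}² means (1−α)∫(u')² ≥ (α−c)∫u², and for the modes u_n = sin(nπ(x−x₀)/L) (x₀ the left endpoint) one has ∫u_n²/∫(u_n')² = (L/(nπ))² → 0, so a(u_n,u_n)/||u_n||_{H^1}² → 1. Hence the optimal constant is α = 1.
Therefore α = 1.


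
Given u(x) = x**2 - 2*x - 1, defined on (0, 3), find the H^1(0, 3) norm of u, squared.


||u||_{H^1}^2 = 93/5

The H^1 norm (squared) on an interval (0, L) is
  ||u||_{H^1}^2 = ∫_0^L u(x)^2 dx + ∫_0^L u'(x)^2 dx.
Compute u'(x) = 2*x - 2.
Then u(x)^2 = x**4 - 4*x**3 + 2*x**2 + 4*x + 1 and u'(x)^2 = 4*x**2 - 8*x + 4.
Integrate each monomial from 0 to 3 using ∫_0^3 c·x^n dx = c·3^(n+1)/(n+1):
  ∫_0^3 u(x)^2 dx = ∫_0^3 (x^4 - 4*x^3 + 2*x^2 + 4*x + 1) dx. Term by term:
    ∫_0^3 x^4 dx = 243/5;  ∫_0^3 -4*x^3 dx = -81;  ∫_0^3 2*x^2 dx = 18;
    ∫_0^3 4*x dx = 18;  ∫_0^3 1 dx = 3.
  Sum: 243/5 − 81 + 18 + 18 + 3 = 33/5.
  ∫_0^3 u'(x)^2 dx = ∫_0^3 (4*x^2 - 8*x + 4) dx. Term by term:
    ∫_0^3 4*x^2 dx = 36;  ∫_0^3 -8*x dx = -36;  ∫_0^3 4 dx = 12.
  Sum: 36 − 36 + 12 = 12.
Adding: ||u||_{H^1}^2 = 33/5 + 12 = 93/5.


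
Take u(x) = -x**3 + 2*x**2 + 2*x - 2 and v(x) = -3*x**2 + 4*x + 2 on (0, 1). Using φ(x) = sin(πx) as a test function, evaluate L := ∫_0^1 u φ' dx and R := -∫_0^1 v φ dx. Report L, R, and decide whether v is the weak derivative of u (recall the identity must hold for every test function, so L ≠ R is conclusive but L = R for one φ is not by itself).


LHS = -5/π - 12/π^3, RHS = -5/π - 12/π^3. Yes, v = u' weakly.

u(x) = -x**3 + 2*x**2 + 2*x - 2, classical derivative u'(x) = -3*x**2 + 4*x + 2.
φ(x) = sin(πx), so φ'(x) = π*cos(π*x).
Note φ(0) = φ(1) = 0, so the boundary term u·φ vanishes.
LHS = ∫_0^1 u(x) φ'(x) dx = ∫_0^1 (-π*x^3*cos(π*x) + 2*π*x^2*cos(π*x) + 2*π*x*cos(π*x) - 2*π*cos(π*x)) dx. Term by term:
  ∫_0^1 -2*π*cos(π*x) dx = 0;  ∫_0^1 -π*x^3*cos(π*x) dx = -12/π^3 + 3/π;  ∫_0^1 2*π*x*cos(π*x) dx = -4/π;
  ∫_0^1 2*π*x^2*cos(π*x) dx = -4/π.
Sum: 0 + -12/π^3 + 3/π − 4/π − 4/π = -5/π - 12/π^3.
So LHS = -5/π - 12/π^3.
∫_0^1 v(x) φ(x) dx = ∫_0^1 (-3*x^2*sin(π*x) + 4*x*sin(π*x) + 2*sin(π*x)) dx. Term by term:
  ∫_0^1 2*sin(π*x) dx = 4/π;  ∫_0^1 -3*x^2*sin(π*x) dx = -3/π + 12/π^3;  ∫_0^1 4*x*sin(π*x) dx = 4/π.
Sum: 4/π + -3/π + 12/π^3 + 4/π = 12/π^3 + 5/π.
So RHS = -∫_0^1 v(x) φ(x) dx = -5/π - 12/π^3.
LHS = RHS, so the identity holds for this test φ.
Moreover u is smooth here and v(x) = u'(x) = -3*x**2 + 4*x + 2 pointwise, so the identity holds for every test function. Hence v is the weak derivative of u.


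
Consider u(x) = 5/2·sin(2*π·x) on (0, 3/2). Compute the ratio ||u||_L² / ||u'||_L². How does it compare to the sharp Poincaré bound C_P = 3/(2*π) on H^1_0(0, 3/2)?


||u||_L² / ||u'||_L² = 1/(2*π) < C_P = 3/(2*π).

u(x) = 5/2·sin(2*π·x), so u'(x) = 5*π*cos(2*π*x).
Writing u(x) = A·sin(kπx/L) with A = 5/2 and k = 3, use ∫_0^L sin²(kπx/L) dx = L/2 and ∫_0^L cos²(kπx/L) dx = L/2.
u² = 25/4·sin²(2*π·x) and (u')² = 25*π^2·cos²(2*π·x), and each of sin², cos² integrates to L/2 = 3/4 over (0, 3/2).
∫_0^3/2 u² dx = 75/16, so ||u||_L² = 5*sqrt(3)/4.
∫_0^3/2 (u')² dx = 75*π^2/4, so ||u'||_L² = 5*sqrt(3)*π/2.
Ratio ||u||_L² / ||u'||_L² = 1/(2*π).
Sharp Poincaré constant on H^1_0(0, 3/2) is C_P = L/π = 3/(2*π), achieved by sin(2*π/3·x).
This is the k = 3 harmonic; the ratio L/(kπ) is strictly less than C_P = L/π, consistent with the sharp inequality ||u||_L² ≤ C_P ||u'||_L².


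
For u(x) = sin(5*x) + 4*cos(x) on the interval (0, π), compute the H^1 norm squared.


||u||_{H^1(0,π)}^2 = 29*π

u'(x) = -4*sin(x) + 5*cos(5*x).
Expand u² and (u')² and integrate term by term on (0, π), using: for integers n ≥ 1, ∫_0^π sin²(nx) dx = ∫_0^π cos²(nx) dx = π/2; for n ≠ n', ∫_0^π sin(nx)sin(n'x) dx = ∫_0^π cos(nx)cos(n'x) dx = 0; and by product-to-sum, ∫_0^π sin(nx)cos(n'x) dx = ½∫_0^π [sin((n+n')x) + sin((n−n')x)] dx, which is 0 when n+n' is even and 2n/(n²−n'²) when n+n' is odd (it need not vanish on (0, π)).
  u² squared terms: (4)²·∫cos(x)² dx = 16·π/2 = 8*π;  (1)²·∫sin(5x)² dx = 1·π/2 = π/2.
  u² cross terms: 2·(4)·(1)·∫cos(x)·sin(5x) dx = 8·(0) = 0.
  So ∫_0^π u² dx = 8*π + π/2 + 0 = 17*π/2.
  (u')² squared terms: (-4)²·∫sin(x)² dx = 16·π/2 = 8*π;  (5)²·∫cos(5x)² dx = 25·π/2 = 25*π/2.
  (u')² cross terms: 2·(-4)·(5)·∫sin(x)·cos(5x) dx = -40·(0) = 0.
  So ∫_0^π (u')² dx = 8*π + 25*π/2 + 0 = 41*π/2.
||u||_{H^1}^2 = (17*π/2) + (41*π/2) = 29*π.


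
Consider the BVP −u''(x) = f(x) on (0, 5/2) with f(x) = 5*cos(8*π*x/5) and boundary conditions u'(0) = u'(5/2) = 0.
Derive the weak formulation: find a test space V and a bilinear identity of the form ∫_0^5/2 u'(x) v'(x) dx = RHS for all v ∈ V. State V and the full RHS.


V = H^1(0, 5/2) (no boundary constraint on v; u is determined up to an additive constant); weak form: ∫_0^5/2 u'v' dx = ∫_0^5/2 (5*cos(8*π*x/5)) v dx for all v ∈ V.

Multiply both sides by a test function v and integrate from 0 to 5/2:
  ∫_0^5/2 −u''(x) v(x) dx = ∫_0^5/2 f(x) v(x) dx.
Integrate the LHS by parts once:
  ∫_0^5/2 −u'' v dx = −[u'(x) v(x)]_0^5/2 + ∫_0^5/2 u'(x) v'(x) dx.
Thus ∫_0^5/2 u'(x) v'(x) dx = ∫_0^5/2 f(x) v(x) dx + [u'(x) v(x)]_0^5/2.
Choose V so that boundary terms are either known or forced to vanish.
u has homogeneous Neumann: u'(0) = u'(5/2) = 0. So [u' v]_0^5/2 = 0·v(5/2) − 0·v(0) = 0 for any v; take V = H^1(0, 5/2).
Weak formulation: find u (satisfying any essential BC) such that ∫_0^5/2 u'(x) v'(x) dx = ∫_0^5/2 f v dx for all v ∈ V (homogeneous Neumann, so boundary terms vanish).
Substituting f(x) = 5*cos(8*π*x/5), the right-hand side is ∫_0^5/2 (5*cos(8*π*x/5)) v dx.
Compatibility check (pure Neumann): taking v ≡ 1 ∈ V gives 0 = ∫_0^5/2 f dx + (0) − (0), i.e. ∫_0^5/2 f dx must equal u'(0) − u'(5/2) = 0. Indeed ∫_0^5/2 (5*cos(8*π*x/5)) dx = 0, so the data are compatible. The solution is then unique only up to an additive constant (fix it e.g. by requiring ∫_0^5/2 u dx = 0).


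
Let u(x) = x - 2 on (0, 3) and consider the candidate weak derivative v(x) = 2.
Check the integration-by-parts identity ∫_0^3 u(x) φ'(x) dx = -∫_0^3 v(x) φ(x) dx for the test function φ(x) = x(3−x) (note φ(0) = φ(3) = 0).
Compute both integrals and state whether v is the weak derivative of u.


LHS = -9/2, RHS = -9. No, v is not the weak derivative of u.

u(x) = x - 2, classical derivative u'(x) = 1.
φ(x) = x(3−x), so φ'(x) = 3 - 2*x.
Note φ(0) = φ(3) = 0, so the boundary term u·φ vanishes.
LHS = ∫_0^3 u(x) φ'(x) dx = ∫_0^3 (-2*x^2 + 7*x - 6) dx. Term by term:
  ∫_0^3 -2*x^2 dx = -18;  ∫_0^3 7*x dx = 63/2;  ∫_0^3 -6 dx = -18.
Sum: -18 + 63/2 − 18 = -9/2.
So LHS = -9/2.
∫_0^3 v(x) φ(x) dx = ∫_0^3 (-2*x^2 + 6*x) dx. Term by term:
  ∫_0^3 -2*x^2 dx = -18;  ∫_0^3 6*x dx = 27.
Sum: -18 + 27 = 9.
So RHS = -∫_0^3 v(x) φ(x) dx = -9.
LHS − RHS = 9/2 ≠ 0, so the identity fails.
(For a valid weak derivative the identity must hold for EVERY test function, in particular this one. The failure shows v is NOT the weak derivative of u.)
Correct weak derivative would be u'(x) = 1.


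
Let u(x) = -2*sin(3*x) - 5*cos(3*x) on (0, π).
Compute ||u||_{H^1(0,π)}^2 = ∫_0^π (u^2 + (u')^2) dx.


||u||_{H^1(0,π)}^2 = 145*π

u'(x) = 15*sin(3*x) - 6*cos(3*x).
Expand u² and (u')² and integrate term by term on (0, π), using: for integers n ≥ 1, ∫_0^π sin²(nx) dx = ∫_0^π cos²(nx) dx = π/2; for n ≠ n', ∫_0^π sin(nx)sin(n'x) dx = ∫_0^π cos(nx)cos(n'x) dx = 0; and by product-to-sum, ∫_0^π sin(nx)cos(n'x) dx = ½∫_0^π [sin((n+n')x) + sin((n−n')x)] dx, which is 0 when n+n' is even and 2n/(n²−n'²) when n+n' is odd (it need not vanish on (0, π)).
  u² squared terms: (-5)²·∫cos(3x)² dx = 25·π/2 = 25*π/2;  (-2)²·∫sin(3x)² dx = 4·π/2 = 2*π.
  u² cross terms: 2·(-5)·(-2)·∫cos(3x)·sin(3x) dx = 20·(0) = 0.
  So ∫_0^π u² dx = 25*π/2 + 2*π + 0 = 29*π/2.
  (u')² squared terms: (-6)²·∫cos(3x)² dx = 36·π/2 = 18*π;  (15)²·∫sin(3x)² dx = 225·π/2 = 225*π/2.
  (u')² cross terms: 2·(-6)·(15)·∫cos(3x)·sin(3x) dx = -180·(0) = 0.
  So ∫_0^π (u')² dx = 18*π + 225*π/2 + 0 = 261*π/2.
||u||_{H^1}^2 = (29*π/2) + (261*π/2) = 145*π.


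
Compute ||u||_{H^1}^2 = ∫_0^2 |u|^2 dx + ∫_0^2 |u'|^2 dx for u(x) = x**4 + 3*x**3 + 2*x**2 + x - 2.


||u||_{H^1}^2 = 893374/315

The H^1 norm (squared) on an interval (0, L) is
  ||u||_{H^1}^2 = ∫_0^L u(x)^2 dx + ∫_0^L u'(x)^2 dx.
Compute u'(x) = 4*x**3 + 9*x**2 + 4*x + 1.
Then u(x)^2 = x**8 + 6*x**7 + 13*x**6 + 14*x**5 + 6*x**4 - 8*x**3 - 7*x**2 - 4*x + 4 and u'(x)^2 = 16*x**6 + 72*x**5 + 113*x**4 + 80*x**3 + 34*x**2 + 8*x + 1.
Integrate each monomial from 0 to 2 using ∫_0^2 c·x^n dx = c·2^(n+1)/(n+1):
  ∫_0^2 u(x)^2 dx = ∫_0^2 (x^8 + 6*x^7 + 13*x^6 + 14*x^5 + 6*x^4 - 8*x^3 - 7*x^2 - 4*x + 4) dx. Term by term:
    ∫_0^2 x^8 dx = 512/9;  ∫_0^2 6*x^7 dx = 192;  ∫_0^2 13*x^6 dx = 1664/7;
    ∫_0^2 14*x^5 dx = 448/3;  ∫_0^2 6*x^4 dx = 192/5;  ∫_0^2 -8*x^3 dx = -32;
    ∫_0^2 -7*x^2 dx = -56/3;  ∫_0^2 -4*x dx = -8;  ∫_0^2 4 dx = 8.
  Sum: 512/9 + 192 + 1664/7 + 448/3 + 192/5 − 32 − 56/3 − 8 + 8 = 196456/315.
  ∫_0^2 u'(x)^2 dx = ∫_0^2 (16*x^6 + 72*x^5 + 113*x^4 + 80*x^3 + 34*x^2 + 8*x + 1) dx. Term by term:
    ∫_0^2 16*x^6 dx = 2048/7;  ∫_0^2 72*x^5 dx = 768;  ∫_0^2 113*x^4 dx = 3616/5;
    ∫_0^2 80*x^3 dx = 320;  ∫_0^2 34*x^2 dx = 272/3;  ∫_0^2 8*x dx = 16;
    ∫_0^2 1 dx = 2.
  Sum: 2048/7 + 768 + 3616/5 + 320 + 272/3 + 16 + 2 = 232306/105.
Adding: ||u||_{H^1}^2 = 196456/315 + 232306/105 = 893374/315.


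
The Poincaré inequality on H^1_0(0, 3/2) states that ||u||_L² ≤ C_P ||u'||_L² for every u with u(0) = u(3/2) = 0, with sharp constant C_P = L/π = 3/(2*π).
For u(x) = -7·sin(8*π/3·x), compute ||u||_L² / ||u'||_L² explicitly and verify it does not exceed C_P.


||u||_L² / ||u'||_L² = 3/(8*π) < C_P = 3/(2*π).

u(x) = -7·sin(8*π/3·x), so u'(x) = -56*π*cos(8*π*x/3)/3.
Writing u(x) = A·sin(kπx/L) with A = -7 and k = 4, use ∫_0^L sin²(kπx/L) dx = L/2 and ∫_0^L cos²(kπx/L) dx = L/2.
u² = 49·sin²(8*π/3·x) and (u')² = 3136*π^2/9·cos²(8*π/3·x), and each of sin², cos² integrates to L/2 = 3/4 over (0, 3/2).
∫_0^3/2 u² dx = 147/4, so ||u||_L² = 7*sqrt(3)/2.
∫_0^3/2 (u')² dx = 784*π^2/3, so ||u'||_L² = 28*sqrt(3)*π/3.
Ratio ||u||_L² / ||u'||_L² = 3/(8*π).
Sharp Poincaré constant on H^1_0(0, 3/2) is C_P = L/π = 3/(2*π), achieved by sin(2*π/3·x).
This is the k = 4 harmonic; the ratio L/(kπ) is strictly less than C_P = L/π, consistent with the sharp inequality ||u||_L² ≤ C_P ||u'||_L².


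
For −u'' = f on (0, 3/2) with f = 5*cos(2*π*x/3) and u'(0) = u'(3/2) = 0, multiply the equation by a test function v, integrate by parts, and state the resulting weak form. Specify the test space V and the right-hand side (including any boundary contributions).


V = H^1(0, 3/2) (no boundary constraint on v; u is determined up to an additive constant); weak form: ∫_0^3/2 u'v' dx = ∫_0^3/2 (5*cos(2*π*x/3)) v dx for all v ∈ V.

Multiply both sides by a test function v and integrate from 0 to 3/2:
  ∫_0^3/2 −u''(x) v(x) dx = ∫_0^3/2 f(x) v(x) dx.
Integrate the LHS by parts once:
  ∫_0^3/2 −u'' v dx = −[u'(x) v(x)]_0^3/2 + ∫_0^3/2 u'(x) v'(x) dx.
Thus ∫_0^3/2 u'(x) v'(x) dx = ∫_0^3/2 f(x) v(x) dx + [u'(x) v(x)]_0^3/2.
Choose V so that boundary terms are either known or forced to vanish.
u has homogeneous Neumann: u'(0) = u'(3/2) = 0. So [u' v]_0^3/2 = 0·v(3/2) − 0·v(0) = 0 for any v; take V = H^1(0, 3/2).
Weak formulation: find u (satisfying any essential BC) such that ∫_0^3/2 u'(x) v'(x) dx = ∫_0^3/2 f v dx for all v ∈ V (homogeneous Neumann, so boundary terms vanish).
Substituting f(x) = 5*cos(2*π*x/3), the right-hand side is ∫_0^3/2 (5*cos(2*π*x/3)) v dx.
Compatibility check (pure Neumann): taking v ≡ 1 ∈ V gives 0 = ∫_0^3/2 f dx + (0) − (0), i.e. ∫_0^3/2 f dx must equal u'(0) − u'(3/2) = 0. Indeed ∫_0^3/2 (5*cos(2*π*x/3)) dx = 0, so the data are compatible. The solution is then unique only up to an additive constant (fix it e.g. by requiring ∫_0^3/2 u dx = 0).


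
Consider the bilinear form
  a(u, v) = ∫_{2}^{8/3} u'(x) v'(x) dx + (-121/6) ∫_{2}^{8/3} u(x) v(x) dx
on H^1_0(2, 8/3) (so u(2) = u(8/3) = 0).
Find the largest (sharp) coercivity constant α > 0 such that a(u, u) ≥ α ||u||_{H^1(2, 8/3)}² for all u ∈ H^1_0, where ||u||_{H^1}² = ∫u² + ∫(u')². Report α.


α = (-242 + 27*π^2)/(3*(4 + 9*π^2))

Coercivity of a(·,·) on H^1_0(2, 8/3) means a(u, u) ≥ α ||u||_{H^1}² for every u ∈ H^1_0.
The interval has length L = 2/3, and Poincaré/coercivity depend only on L. Here a(u, u) = ∫(u')² + (-121/6)·∫u².
Here c = -121/6 < 0 with |c| < (π/L)² = 9*π^2/4, so coercivity still holds. The condition a(u,u) ≥ α||u||_{H^1}² reads (1−α)∫(u')² ≥ (α−c)∫u². Any admissible α is ≤ 1 (rapidly oscillating u have ∫u²/∫(u')² → 0), and α = 1 would force 0 ≥ (1−c)∫u², impossible since c < 1; so 1−α > 0. By the sharp Poincaré inequality on H^1_0 of an interval of length L, ∫(u')² ≥ (π/L)²∫u² with equality for the first sine mode sin(π(x−x₀)/L) (x₀ the left endpoint), so the inequality holds for all u iff (1−α)(π/L)² ≥ α − c, i.e. α ≤ ((π/L)² + c)/((π/L)² + 1) = (1 + c(L/π)²)/(1 + (L/π)²). (Direct route, valid since c ≤ 0: Poincaré gives c∫u² ≥ c(L/π)²∫(u')², so a(u,u) ≥ (1 + c(L/π)²)∫(u')², while ||u||_{H^1}² ≤ (1 + (L/π)²)∫(u')²; dividing yields the same α.) With (π/L)² = 9*π^2/4 and c = -121/6, the largest admissible constant is α = ((π/L)² + c)/((π/L)² + 1).
Simplifying, α = (-242 + 27*π^2)/(3*(4 + 9*π^2)).


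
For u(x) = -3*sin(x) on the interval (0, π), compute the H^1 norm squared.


||u||_{H^1(0,π)}^2 = 9*π

u'(x) = -3*cos(x).
Expand u² and (u')² and integrate term by term on (0, π), using: for integers n ≥ 1, ∫_0^π sin²(nx) dx = ∫_0^π cos²(nx) dx = π/2; for n ≠ n', ∫_0^π sin(nx)sin(n'x) dx = ∫_0^π cos(nx)cos(n'x) dx = 0; and by product-to-sum, ∫_0^π sin(nx)cos(n'x) dx = ½∫_0^π [sin((n+n')x) + sin((n−n')x)] dx, which is 0 when n+n' is even and 2n/(n²−n'²) when n+n' is odd (it need not vanish on (0, π)).
  u² squared terms: (-3)²·∫sin(x)² dx = 9·π/2 = 9*π/2.
  So ∫_0^π u² dx = 9*π/2.
  (u')² squared terms: (-3)²·∫cos(x)² dx = 9·π/2 = 9*π/2.
  So ∫_0^π (u')² dx = 9*π/2.
||u||_{H^1}^2 = (9*π/2) + (9*π/2) = 9*π.


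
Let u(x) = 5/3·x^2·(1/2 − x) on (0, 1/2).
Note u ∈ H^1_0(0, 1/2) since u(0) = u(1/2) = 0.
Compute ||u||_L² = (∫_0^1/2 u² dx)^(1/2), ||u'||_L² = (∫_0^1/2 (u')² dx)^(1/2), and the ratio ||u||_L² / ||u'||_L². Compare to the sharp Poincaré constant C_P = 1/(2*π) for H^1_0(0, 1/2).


||u||_L² / ||u'||_L² = sqrt(14)/28 < C_P = 1/(2*π).

u(x) = 5/3·x^2·(1/2 − x), so u'(x) = 5*x*(1 - 3*x)/3.
u(x) = 5/3·x^2·(1/2 − x) vanishes at x = 0 and x = 1/2, so u ∈ H^1_0(0, 1/2). Differentiate via the product rule and integrate the resulting polynomials term by term.
  ∫_0^1/2 u² dx = ∫_0^1/2 (25*x^6/9 - 25*x^5/9 + 25*x^4/36) dx. Term by term:
    ∫_0^1/2 25*x^6/9 dx = 25/8064;  ∫_0^1/2 -25*x^5/9 dx = -25/3456;  ∫_0^1/2 25*x^4/36 dx = 5/1152.
  Sum: 25/8064 − 25/3456 + 5/1152 = 5/24192.
  ∫_0^1/2 (u')² dx = ∫_0^1/2 (25*x^4 - 50*x^3/3 + 25*x^2/9) dx. Term by term:
    ∫_0^1/2 25*x^4 dx = 5/32;  ∫_0^1/2 -50*x^3/3 dx = -25/96;  ∫_0^1/2 25*x^2/9 dx = 25/216.
  Sum: 5/32 − 25/96 + 25/216 = 5/432.
∫_0^1/2 u² dx = 5/24192, so ||u||_L² = sqrt(210)/1008.
∫_0^1/2 (u')² dx = 5/432, so ||u'||_L² = sqrt(15)/36.
Ratio ||u||_L² / ||u'||_L² = sqrt(14)/28.
Sharp Poincaré constant on H^1_0(0, 1/2) is C_P = L/π = 1/(2*π), achieved by sin(2*π·x).
A polynomial bump cannot attain the sharp Poincaré constant (only the first sine eigenfunction does), so the ratio is strictly less than C_P, consistent with ||u||_L² ≤ C_P ||u'||_L².


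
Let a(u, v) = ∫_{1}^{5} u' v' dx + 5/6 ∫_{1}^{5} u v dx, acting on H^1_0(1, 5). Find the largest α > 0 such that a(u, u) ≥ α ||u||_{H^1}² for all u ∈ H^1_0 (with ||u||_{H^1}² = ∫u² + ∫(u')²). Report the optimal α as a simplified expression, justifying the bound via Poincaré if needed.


α = (π^2 + 40/3)/(π^2 + 16)

Coercivity of a(·,·) on H^1_0(1, 5) means a(u, u) ≥ α ||u||_{H^1}² for every u ∈ H^1_0.
The interval has length L = 4, and Poincaré/coercivity depend only on L. Here a(u, u) = ∫(u')² + (5/6)·∫u².
Here 0 < c = 5/6 < 1. The condition a(u,u) ≥ α||u||_{H^1}² reads (1−α)∫(u')² ≥ (α−c)∫u². Any admissible α is ≤ 1 (rapidly oscillating u have ∫u²/∫(u')² → 0), and α = 1 would force 0 ≥ (1−c)∫u², impossible since c < 1; so 1−α > 0. By the sharp Poincaré inequality on H^1_0 of an interval of length L, ∫(u')² ≥ (π/L)²∫u² with equality for the first sine mode sin(π(x−x₀)/L) (x₀ the left endpoint), so the inequality holds for all u iff (1−α)(π/L)² ≥ α − c, i.e. α ≤ ((π/L)² + c)/((π/L)² + 1) = (1 + c(L/π)²)/(1 + (L/π)²). With (π/L)² = π^2/16 and c = 5/6, the largest admissible constant is α = ((π/L)² + c)/((π/L)² + 1).
Simplifying, α = (π^2 + 40/3)/(π^2 + 16).


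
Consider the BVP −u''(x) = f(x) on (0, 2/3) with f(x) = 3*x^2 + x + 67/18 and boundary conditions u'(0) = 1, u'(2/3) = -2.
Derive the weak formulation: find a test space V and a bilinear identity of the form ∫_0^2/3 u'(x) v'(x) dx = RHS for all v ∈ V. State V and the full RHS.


V = H^1(0, 2/3) (v unrestricted at boundary; u is determined up to an additive constant); weak form: ∫_0^2/3 u'v' dx = ∫_0^2/3 (3*x^2 + x + 67/18) v dx − 2·v(2/3) − v(0) for all v ∈ V.

Multiply both sides by a test function v and integrate from 0 to 2/3:
  ∫_0^2/3 −u''(x) v(x) dx = ∫_0^2/3 f(x) v(x) dx.
Integrate the LHS by parts once:
  ∫_0^2/3 −u'' v dx = −[u'(x) v(x)]_0^2/3 + ∫_0^2/3 u'(x) v'(x) dx.
Thus ∫_0^2/3 u'(x) v'(x) dx = ∫_0^2/3 f(x) v(x) dx + [u'(x) v(x)]_0^2/3.
Choose V so that boundary terms are either known or forced to vanish.
u has inhomogeneous Neumann u'(0) = 1, u'(2/3) = -2. [u' v]_0^2/3 = (-2)·v(2/3) − (1)·v(0) = − 2·v(2/3) − v(0). Take V = H^1(0, 2/3); boundary term becomes part of RHS.
Weak formulation: find u (satisfying any essential BC) such that ∫_0^2/3 u'(x) v'(x) dx = ∫_0^2/3 f v dx − 2·v(2/3) − v(0) for all v ∈ V (Neumann data are natural BCs: they enter the RHS as boundary terms).
Substituting f(x) = 3*x^2 + x + 67/18, the right-hand side is ∫_0^2/3 (3*x^2 + x + 67/18) v dx − 2·v(2/3) − v(0).
Compatibility check (pure Neumann): taking v ≡ 1 ∈ V gives 0 = ∫_0^2/3 f dx + (-2) − (1), i.e. ∫_0^2/3 f dx must equal u'(0) − u'(2/3) = 3. Indeed ∫_0^2/3 (3*x^2 + x + 67/18) dx = 3, so the data are compatible. The solution is then unique only up to an additive constant (fix it e.g. by requiring ∫_0^2/3 u dx = 0).


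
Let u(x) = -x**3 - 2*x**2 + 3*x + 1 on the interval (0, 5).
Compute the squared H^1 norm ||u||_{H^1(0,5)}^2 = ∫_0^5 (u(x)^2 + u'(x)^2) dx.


||u||_{H^1}^2 = 1153525/42

The H^1 norm (squared) on an interval (0, L) is
  ||u||_{H^1}^2 = ∫_0^L u(x)^2 dx + ∫_0^L u'(x)^2 dx.
Compute u'(x) = -3*x**2 - 4*x + 3.
Then u(x)^2 = x**6 + 4*x**5 - 2*x**4 - 14*x**3 + 5*x**2 + 6*x + 1 and u'(x)^2 = 9*x**4 + 24*x**3 - 2*x**2 - 24*x + 9.
Integrate each monomial from 0 to 5 using ∫_0^5 c·x^n dx = c·5^(n+1)/(n+1):
  ∫_0^5 u(x)^2 dx = ∫_0^5 (x^6 + 4*x^5 - 2*x^4 - 14*x^3 + 5*x^2 + 6*x + 1) dx. Term by term:
    ∫_0^5 x^6 dx = 78125/7;  ∫_0^5 4*x^5 dx = 31250/3;  ∫_0^5 -2*x^4 dx = -1250;
    ∫_0^5 -14*x^3 dx = -4375/2;  ∫_0^5 5*x^2 dx = 625/3;  ∫_0^5 6*x dx = 75;
    ∫_0^5 1 dx = 5.
  Sum: 78125/7 + 31250/3 − 1250 − 4375/2 + 625/3 + 75 + 5 = 257995/14.
  ∫_0^5 u'(x)^2 dx = ∫_0^5 (9*x^4 + 24*x^3 - 2*x^2 - 24*x + 9) dx. Term by term:
    ∫_0^5 9*x^4 dx = 5625;  ∫_0^5 24*x^3 dx = 3750;  ∫_0^5 -2*x^2 dx = -250/3;
    ∫_0^5 -24*x dx = -300;  ∫_0^5 9 dx = 45.
  Sum: 5625 + 3750 − 250/3 − 300 + 45 = 27110/3.
Adding: ||u||_{H^1}^2 = 257995/14 + 27110/3 = 1153525/42.


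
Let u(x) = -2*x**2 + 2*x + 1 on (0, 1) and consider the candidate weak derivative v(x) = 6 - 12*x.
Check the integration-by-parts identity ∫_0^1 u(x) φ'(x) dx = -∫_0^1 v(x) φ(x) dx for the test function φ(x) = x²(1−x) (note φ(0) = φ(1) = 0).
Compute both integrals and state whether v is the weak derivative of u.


LHS = 1/30, RHS = 1/10. No, v is not the weak derivative of u.

u(x) = -2*x**2 + 2*x + 1, classical derivative u'(x) = 2 - 4*x.
φ(x) = x²(1−x), so φ'(x) = x*(2 - 3*x).
Note φ(0) = φ(1) = 0, so the boundary term u·φ vanishes.
LHS = ∫_0^1 u(x) φ'(x) dx = ∫_0^1 (6*x^4 - 10*x^3 + x^2 + 2*x) dx. Term by term:
  ∫_0^1 6*x^4 dx = 6/5;  ∫_0^1 -10*x^3 dx = -5/2;  ∫_0^1 x^2 dx = 1/3;
  ∫_0^1 2*x dx = 1.
Sum: 6/5 − 5/2 + 1/3 + 1 = 1/30.
So LHS = 1/30.
∫_0^1 v(x) φ(x) dx = ∫_0^1 (12*x^4 - 18*x^3 + 6*x^2) dx. Term by term:
  ∫_0^1 12*x^4 dx = 12/5;  ∫_0^1 -18*x^3 dx = -9/2;  ∫_0^1 6*x^2 dx = 2.
Sum: 12/5 − 9/2 + 2 = -1/10.
So RHS = -∫_0^1 v(x) φ(x) dx = 1/10.
LHS − RHS = -1/15 ≠ 0, so the identity fails.
(For a valid weak derivative the identity must hold for EVERY test function, in particular this one. The failure shows v is NOT the weak derivative of u.)
Correct weak derivative would be u'(x) = 2 - 4*x.


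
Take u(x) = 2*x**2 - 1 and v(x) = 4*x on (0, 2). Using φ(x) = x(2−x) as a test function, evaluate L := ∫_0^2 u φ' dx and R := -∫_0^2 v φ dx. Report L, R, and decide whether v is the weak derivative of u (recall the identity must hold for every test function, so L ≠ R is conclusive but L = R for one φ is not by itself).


LHS = -16/3, RHS = -16/3. Yes, v = u' weakly.

u(x) = 2*x**2 - 1, classical derivative u'(x) = 4*x.
φ(x) = x(2−x), so φ'(x) = 2 - 2*x.
Note φ(0) = φ(2) = 0, so the boundary term u·φ vanishes.
LHS = ∫_0^2 u(x) φ'(x) dx = ∫_0^2 (-4*x^3 + 4*x^2 + 2*x - 2) dx. Term by term:
  ∫_0^2 -4*x^3 dx = -16;  ∫_0^2 4*x^2 dx = 32/3;  ∫_0^2 2*x dx = 4;
  ∫_0^2 -2 dx = -4.
Sum: -16 + 32/3 + 4 − 4 = -16/3.
So LHS = -16/3.
∫_0^2 v(x) φ(x) dx = ∫_0^2 (-4*x^3 + 8*x^2) dx. Term by term:
  ∫_0^2 -4*x^3 dx = -16;  ∫_0^2 8*x^2 dx = 64/3.
Sum: -16 + 64/3 = 16/3.
So RHS = -∫_0^2 v(x) φ(x) dx = -16/3.
LHS = RHS, so the identity holds for this test φ.
Moreover u is smooth here and v(x) = u'(x) = 4*x pointwise, so the identity holds for every test function. Hence v is the weak derivative of u.


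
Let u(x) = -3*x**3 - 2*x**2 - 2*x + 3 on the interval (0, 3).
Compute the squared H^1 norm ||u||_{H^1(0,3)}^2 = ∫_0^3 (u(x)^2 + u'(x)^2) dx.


||u||_{H^1}^2 = 748479/70

The H^1 norm (squared) on an interval (0, L) is
  ||u||_{H^1}^2 = ∫_0^L u(x)^2 dx + ∫_0^L u'(x)^2 dx.
Compute u'(x) = -9*x**2 - 4*x - 2.
Then u(x)^2 = 9*x**6 + 12*x**5 + 16*x**4 - 10*x**3 - 8*x**2 - 12*x + 9 and u'(x)^2 = 81*x**4 + 72*x**3 + 52*x**2 + 16*x + 4.
Integrate each monomial from 0 to 3 using ∫_0^3 c·x^n dx = c·3^(n+1)/(n+1):
  ∫_0^3 u(x)^2 dx = ∫_0^3 (9*x^6 + 12*x^5 + 16*x^4 - 10*x^3 - 8*x^2 - 12*x + 9) dx. Term by term:
    ∫_0^3 9*x^6 dx = 19683/7;  ∫_0^3 12*x^5 dx = 1458;  ∫_0^3 16*x^4 dx = 3888/5;
    ∫_0^3 -10*x^3 dx = -405/2;  ∫_0^3 -8*x^2 dx = -72;  ∫_0^3 -12*x dx = -54;
    ∫_0^3 9 dx = 27.
  Sum: 19683/7 + 1458 + 3888/5 − 405/2 − 72 − 54 + 27 = 332217/70.
  ∫_0^3 u'(x)^2 dx = ∫_0^3 (81*x^4 + 72*x^3 + 52*x^2 + 16*x + 4) dx. Term by term:
    ∫_0^3 81*x^4 dx = 19683/5;  ∫_0^3 72*x^3 dx = 1458;  ∫_0^3 52*x^2 dx = 468;
    ∫_0^3 16*x dx = 72;  ∫_0^3 4 dx = 12.
  Sum: 19683/5 + 1458 + 468 + 72 + 12 = 29733/5.
Adding: ||u||_{H^1}^2 = 332217/70 + 29733/5 = 748479/70.
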